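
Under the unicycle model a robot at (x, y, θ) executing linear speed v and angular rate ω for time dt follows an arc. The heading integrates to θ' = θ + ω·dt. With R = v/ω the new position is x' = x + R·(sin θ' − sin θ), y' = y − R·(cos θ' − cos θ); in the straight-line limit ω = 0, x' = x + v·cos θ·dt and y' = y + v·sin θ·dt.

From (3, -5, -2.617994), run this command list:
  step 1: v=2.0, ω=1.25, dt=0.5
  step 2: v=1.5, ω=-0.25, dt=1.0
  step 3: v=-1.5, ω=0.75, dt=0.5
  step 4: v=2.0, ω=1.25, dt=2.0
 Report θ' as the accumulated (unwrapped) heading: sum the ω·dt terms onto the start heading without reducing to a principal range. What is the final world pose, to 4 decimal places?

(4.3846, -8.1074, 0.6320)

step 1: θ'=-1.9930 (R=1.6000) → pose (2.3405, -5.7300, -1.9930)
step 2: θ'=-2.2430 (R=-6.0000) → pose (1.5621, -7.0077, -2.2430)
step 3: θ'=-1.8680 (R=-2.0000) → pose (1.9095, -6.3479, -1.8680)
step 4: θ'=0.6320 (R=1.6000) → pose (4.3846, -8.1074, 0.6320)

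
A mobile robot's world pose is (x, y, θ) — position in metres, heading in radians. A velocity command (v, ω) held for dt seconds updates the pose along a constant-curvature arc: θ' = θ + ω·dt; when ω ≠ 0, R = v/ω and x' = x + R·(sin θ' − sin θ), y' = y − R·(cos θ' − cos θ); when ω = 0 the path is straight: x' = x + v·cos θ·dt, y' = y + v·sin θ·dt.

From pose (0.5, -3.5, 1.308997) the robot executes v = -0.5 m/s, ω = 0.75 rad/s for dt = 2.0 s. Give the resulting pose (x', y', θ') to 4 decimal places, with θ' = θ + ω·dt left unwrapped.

(0.9263, -4.3027, 2.8090)

θ' = 1.3090 + 0.75·2.0 = 2.8090
R = v/ω = -0.5/0.75 = -0.6667
x' = 0.5 + -0.6667·(sin 2.8090 − sin 1.3090) = 0.9263
y' = -3.5 − -0.6667·(cos 2.8090 − cos 1.3090) = -4.3027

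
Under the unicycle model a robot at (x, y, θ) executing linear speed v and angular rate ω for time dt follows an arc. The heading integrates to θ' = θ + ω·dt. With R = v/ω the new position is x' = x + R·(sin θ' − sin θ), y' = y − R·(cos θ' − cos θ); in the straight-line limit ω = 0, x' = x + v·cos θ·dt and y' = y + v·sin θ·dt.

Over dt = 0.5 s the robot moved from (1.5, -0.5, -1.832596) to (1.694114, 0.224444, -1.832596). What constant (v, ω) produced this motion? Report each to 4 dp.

v = -1.5000, ω = 0.0000

Δθ = -1.832596 − -1.832596 = 0.000000
ω = Δθ/dt = 0.000000/0.5 = 0.0000
ω = 0 → v = (Δx·cos θ + Δy·sin θ)/dt = -1.5000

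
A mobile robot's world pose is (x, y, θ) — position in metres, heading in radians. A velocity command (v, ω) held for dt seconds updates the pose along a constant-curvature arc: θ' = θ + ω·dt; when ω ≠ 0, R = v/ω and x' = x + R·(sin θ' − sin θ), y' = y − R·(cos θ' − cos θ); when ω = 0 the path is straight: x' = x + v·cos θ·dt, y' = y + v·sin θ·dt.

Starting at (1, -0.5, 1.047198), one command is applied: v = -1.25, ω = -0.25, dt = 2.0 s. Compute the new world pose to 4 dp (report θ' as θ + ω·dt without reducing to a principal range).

(-0.7286, -2.2699, 0.5472)

θ' = 1.0472 + -0.25·2.0 = 0.5472
R = v/ω = -1.25/-0.25 = 5.0000
x' = 1 + 5.0000·(sin 0.5472 − sin 1.0472) = -0.7286
y' = -0.5 − 5.0000·(cos 0.5472 − cos 1.0472) = -2.2699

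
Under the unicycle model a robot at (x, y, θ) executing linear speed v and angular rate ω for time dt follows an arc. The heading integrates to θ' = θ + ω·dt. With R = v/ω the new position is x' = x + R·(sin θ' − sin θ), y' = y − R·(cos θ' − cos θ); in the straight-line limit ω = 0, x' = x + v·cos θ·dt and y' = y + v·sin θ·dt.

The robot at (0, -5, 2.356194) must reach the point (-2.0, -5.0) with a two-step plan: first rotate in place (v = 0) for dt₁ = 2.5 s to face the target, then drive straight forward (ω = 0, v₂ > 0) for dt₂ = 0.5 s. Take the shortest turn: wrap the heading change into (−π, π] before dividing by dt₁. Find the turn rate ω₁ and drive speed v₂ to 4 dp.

heading to target = atan2(-5−-5, -2−0) = 3.1416
Δθ = wrap(3.1416 − 2.3562) = 0.7854; ω₁ = Δθ/dt₁ = 0.3142
distance = √((-2−0)² + (-5−-5)²) = 2.0000; v₂ = distance/dt₂ = 4.0000

ω₁ = 0.3142, v₂ = 4.0000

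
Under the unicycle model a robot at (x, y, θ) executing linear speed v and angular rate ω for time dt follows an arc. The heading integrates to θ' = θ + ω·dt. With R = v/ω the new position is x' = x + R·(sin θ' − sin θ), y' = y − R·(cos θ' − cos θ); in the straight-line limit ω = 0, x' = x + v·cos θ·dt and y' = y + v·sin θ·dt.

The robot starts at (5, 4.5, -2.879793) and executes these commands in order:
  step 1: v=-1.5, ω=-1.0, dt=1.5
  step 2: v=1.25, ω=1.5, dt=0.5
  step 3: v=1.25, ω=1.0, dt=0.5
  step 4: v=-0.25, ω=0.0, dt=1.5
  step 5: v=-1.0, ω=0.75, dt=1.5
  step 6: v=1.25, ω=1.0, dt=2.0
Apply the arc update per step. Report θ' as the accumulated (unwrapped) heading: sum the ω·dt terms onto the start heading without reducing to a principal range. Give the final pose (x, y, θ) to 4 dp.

step 1: θ'=-4.3798 (R=1.5000) → pose (6.8060, 3.5409, -4.3798)
step 2: θ'=-3.6298 (R=0.8333) → pose (6.4092, 4.0048, -3.6298)
step 3: θ'=-3.1298 (R=1.2500) → pose (5.8082, 4.1507, -3.1298)
step 4: θ'=-3.1298 (straight) → pose (6.1832, 4.1551, -3.1298)
step 5: θ'=-2.0048 (R=-1.3333) → pose (7.3771, 4.9277, -2.0048)
step 6: θ'=-0.0048 (R=1.2500) → pose (8.5053, 3.1521, -0.0048)

(8.5053, 3.1521, -0.0048)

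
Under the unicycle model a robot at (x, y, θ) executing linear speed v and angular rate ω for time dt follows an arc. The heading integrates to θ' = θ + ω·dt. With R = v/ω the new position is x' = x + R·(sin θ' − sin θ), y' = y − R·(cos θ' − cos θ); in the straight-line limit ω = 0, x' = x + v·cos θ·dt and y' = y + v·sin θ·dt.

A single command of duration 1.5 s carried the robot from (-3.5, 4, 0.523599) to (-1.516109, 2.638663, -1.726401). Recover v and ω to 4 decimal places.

Δθ = -1.726401 − 0.523599 = -2.250000
ω = Δθ/dt = -2.250000/1.5 = -1.5000
R = Δx/(sin θ' − sin θ) = -1.3333
v = R·ω = -1.3333·-1.5000 = 2.0000

v = 2.0000, ω = -1.5000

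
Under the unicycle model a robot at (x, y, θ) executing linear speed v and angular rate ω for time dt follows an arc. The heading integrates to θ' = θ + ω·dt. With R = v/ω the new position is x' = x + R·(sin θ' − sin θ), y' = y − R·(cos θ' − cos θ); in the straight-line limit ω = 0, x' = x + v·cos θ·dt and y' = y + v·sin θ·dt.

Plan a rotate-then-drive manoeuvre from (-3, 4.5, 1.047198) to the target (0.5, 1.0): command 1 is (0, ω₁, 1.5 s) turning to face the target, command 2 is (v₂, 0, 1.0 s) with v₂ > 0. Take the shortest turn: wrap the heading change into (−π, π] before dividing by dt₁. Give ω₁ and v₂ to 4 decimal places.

ω₁ = -1.2217, v₂ = 4.9497

heading to target = atan2(1−4.5, 0.5−-3) = -0.7854
Δθ = wrap(-0.7854 − 1.0472) = -1.8326; ω₁ = Δθ/dt₁ = -1.2217
distance = √((0.5−-3)² + (1−4.5)²) = 4.9497; v₂ = distance/dt₂ = 4.9497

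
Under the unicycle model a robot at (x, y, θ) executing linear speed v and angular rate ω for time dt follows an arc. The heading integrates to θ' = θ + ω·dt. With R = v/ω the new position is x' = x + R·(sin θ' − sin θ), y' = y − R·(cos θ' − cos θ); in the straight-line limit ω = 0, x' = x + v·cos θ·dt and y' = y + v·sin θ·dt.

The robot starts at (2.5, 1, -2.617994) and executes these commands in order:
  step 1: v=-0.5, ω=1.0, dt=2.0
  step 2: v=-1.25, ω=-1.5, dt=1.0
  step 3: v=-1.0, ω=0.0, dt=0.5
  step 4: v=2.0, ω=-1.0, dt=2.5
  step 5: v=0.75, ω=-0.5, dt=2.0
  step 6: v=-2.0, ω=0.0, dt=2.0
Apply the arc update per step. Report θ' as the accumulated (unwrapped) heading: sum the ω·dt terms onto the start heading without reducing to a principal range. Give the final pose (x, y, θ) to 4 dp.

step 1: θ'=-0.6180 (R=-0.5000) → pose (2.5397, 1.8405, -0.6180)
step 2: θ'=-2.1180 (R=0.8333) → pose (2.3109, 2.9533, -2.1180)
step 3: θ'=-2.1180 (straight) → pose (2.5710, 3.3803, -2.1180)
step 4: θ'=-4.6180 (R=-2.0000) → pose (-1.1280, 4.2324, -4.6180)
step 5: θ'=-5.6180 (R=-1.5000) → pose (-0.5605, 5.5540, -5.6180)
step 6: θ'=-5.6180 (straight) → pose (-3.7077, 3.0851, -5.6180)

(-3.7077, 3.0851, -5.6180)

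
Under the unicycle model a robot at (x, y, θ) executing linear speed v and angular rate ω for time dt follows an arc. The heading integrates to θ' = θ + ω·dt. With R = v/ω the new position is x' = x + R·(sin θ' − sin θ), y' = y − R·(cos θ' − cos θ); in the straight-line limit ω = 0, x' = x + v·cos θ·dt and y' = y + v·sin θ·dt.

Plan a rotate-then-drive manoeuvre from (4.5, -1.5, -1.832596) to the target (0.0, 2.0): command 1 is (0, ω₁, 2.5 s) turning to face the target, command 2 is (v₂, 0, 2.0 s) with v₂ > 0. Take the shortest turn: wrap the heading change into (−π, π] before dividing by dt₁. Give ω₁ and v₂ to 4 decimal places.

heading to target = atan2(2−-1.5, 0−4.5) = 2.4805
Δθ = wrap(2.4805 − -1.8326) = -1.9700; ω₁ = Δθ/dt₁ = -0.7880
distance = √((0−4.5)² + (2−-1.5)²) = 5.7009; v₂ = distance/dt₂ = 2.8504

ω₁ = -0.7880, v₂ = 2.8504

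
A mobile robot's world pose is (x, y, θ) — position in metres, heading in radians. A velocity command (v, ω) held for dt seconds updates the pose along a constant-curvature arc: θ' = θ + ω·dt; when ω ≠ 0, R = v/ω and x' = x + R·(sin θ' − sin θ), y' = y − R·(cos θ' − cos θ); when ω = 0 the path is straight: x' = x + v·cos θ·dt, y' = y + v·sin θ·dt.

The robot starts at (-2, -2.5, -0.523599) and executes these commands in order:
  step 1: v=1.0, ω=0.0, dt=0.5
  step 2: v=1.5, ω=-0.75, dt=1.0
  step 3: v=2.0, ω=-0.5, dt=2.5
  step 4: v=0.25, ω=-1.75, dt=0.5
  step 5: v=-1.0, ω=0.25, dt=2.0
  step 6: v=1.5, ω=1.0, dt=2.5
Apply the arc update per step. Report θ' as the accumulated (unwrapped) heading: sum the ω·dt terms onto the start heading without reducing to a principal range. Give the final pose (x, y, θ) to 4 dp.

step 1: θ'=-0.5236 (straight) → pose (-1.5670, -2.7500, -0.5236)
step 2: θ'=-1.2736 (R=-2.0000) → pose (-0.6547, -3.8964, -1.2736)
step 3: θ'=-2.5236 (R=-4.0000) → pose (-2.1617, -8.3279, -2.5236)
step 4: θ'=-3.3986 (R=-0.1429) → pose (-2.2808, -8.3496, -3.3986)
step 5: θ'=-2.8986 (R=-4.0000) → pose (-0.3016, -8.3635, -2.8986)
step 6: θ'=-0.3986 (R=1.5000) → pose (-0.5229, -11.2018, -0.3986)

(-0.5229, -11.2018, -0.3986)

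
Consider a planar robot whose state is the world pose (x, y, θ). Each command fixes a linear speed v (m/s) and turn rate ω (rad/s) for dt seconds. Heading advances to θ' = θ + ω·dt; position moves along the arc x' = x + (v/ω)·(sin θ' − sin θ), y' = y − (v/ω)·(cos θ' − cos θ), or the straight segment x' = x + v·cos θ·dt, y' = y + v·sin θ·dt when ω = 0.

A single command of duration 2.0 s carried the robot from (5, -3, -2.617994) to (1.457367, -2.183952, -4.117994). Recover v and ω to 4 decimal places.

v = 2.0000, ω = -0.7500

Δθ = -4.117994 − -2.617994 = -1.500000
ω = Δθ/dt = -1.500000/2.0 = -0.7500
R = Δx/(sin θ' − sin θ) = -2.6667
v = R·ω = -2.6667·-0.7500 = 2.0000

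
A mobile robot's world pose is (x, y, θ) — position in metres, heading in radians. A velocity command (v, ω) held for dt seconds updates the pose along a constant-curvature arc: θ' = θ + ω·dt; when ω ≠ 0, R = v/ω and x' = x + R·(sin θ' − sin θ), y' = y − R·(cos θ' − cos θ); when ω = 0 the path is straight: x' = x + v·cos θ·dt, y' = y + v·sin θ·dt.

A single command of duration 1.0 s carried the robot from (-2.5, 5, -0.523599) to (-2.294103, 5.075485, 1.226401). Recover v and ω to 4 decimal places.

Δθ = 1.226401 − -0.523599 = 1.750000
ω = Δθ/dt = 1.750000/1.0 = 1.7500
R = Δx/(sin θ' − sin θ) = 0.1429
v = R·ω = 0.1429·1.7500 = 0.2500

v = 0.2500, ω = 1.7500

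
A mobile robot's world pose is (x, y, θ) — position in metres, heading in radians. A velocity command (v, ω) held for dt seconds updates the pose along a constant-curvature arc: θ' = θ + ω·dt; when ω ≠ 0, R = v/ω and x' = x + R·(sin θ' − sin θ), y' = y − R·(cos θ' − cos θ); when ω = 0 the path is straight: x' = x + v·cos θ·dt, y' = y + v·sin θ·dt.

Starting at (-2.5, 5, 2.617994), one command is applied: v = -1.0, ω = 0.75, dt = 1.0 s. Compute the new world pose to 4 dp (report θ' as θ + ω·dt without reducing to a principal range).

(-1.5340, 4.8554, 3.3680)

θ' = 2.6180 + 0.75·1.0 = 3.3680
R = v/ω = -1.0/0.75 = -1.3333
x' = -2.5 + -1.3333·(sin 3.3680 − sin 2.6180) = -1.5340
y' = 5 − -1.3333·(cos 3.3680 − cos 2.6180) = 4.8554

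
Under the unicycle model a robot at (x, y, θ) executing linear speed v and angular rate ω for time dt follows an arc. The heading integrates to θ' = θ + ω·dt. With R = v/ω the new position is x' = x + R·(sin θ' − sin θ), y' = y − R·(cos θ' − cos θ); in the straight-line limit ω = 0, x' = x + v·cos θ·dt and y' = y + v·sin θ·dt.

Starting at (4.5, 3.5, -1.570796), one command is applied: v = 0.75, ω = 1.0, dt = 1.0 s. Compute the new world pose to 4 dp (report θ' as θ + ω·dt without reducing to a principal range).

(4.8448, 2.8689, -0.5708)

θ' = -1.5708 + 1.0·1.0 = -0.5708
R = v/ω = 0.75/1.0 = 0.7500
x' = 4.5 + 0.7500·(sin -0.5708 − sin -1.5708) = 4.8448
y' = 3.5 − 0.7500·(cos -0.5708 − cos -1.5708) = 2.8689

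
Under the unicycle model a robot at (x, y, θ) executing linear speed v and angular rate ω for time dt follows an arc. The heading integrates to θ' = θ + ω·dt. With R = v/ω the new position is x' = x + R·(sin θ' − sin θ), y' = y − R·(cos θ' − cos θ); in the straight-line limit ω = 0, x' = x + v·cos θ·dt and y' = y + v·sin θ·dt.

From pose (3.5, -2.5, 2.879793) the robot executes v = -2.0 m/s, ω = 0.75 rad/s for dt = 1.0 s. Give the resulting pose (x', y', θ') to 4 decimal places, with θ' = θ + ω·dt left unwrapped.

(5.4410, -2.2793, 3.6298)

θ' = 2.8798 + 0.75·1.0 = 3.6298
R = v/ω = -2.0/0.75 = -2.6667
x' = 3.5 + -2.6667·(sin 3.6298 − sin 2.8798) = 5.4410
y' = -2.5 − -2.6667·(cos 3.6298 − cos 2.8798) = -2.2793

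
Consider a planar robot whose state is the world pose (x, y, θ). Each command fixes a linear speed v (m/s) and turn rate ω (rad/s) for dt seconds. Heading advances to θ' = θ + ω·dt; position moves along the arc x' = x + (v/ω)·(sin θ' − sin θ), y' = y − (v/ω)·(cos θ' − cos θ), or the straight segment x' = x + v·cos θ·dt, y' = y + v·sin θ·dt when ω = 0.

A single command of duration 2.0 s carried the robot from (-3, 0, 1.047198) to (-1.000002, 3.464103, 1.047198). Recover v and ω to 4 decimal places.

Δθ = 1.047198 − 1.047198 = 0.000000
ω = Δθ/dt = 0.000000/2.0 = 0.0000
ω = 0 → v = (Δx·cos θ + Δy·sin θ)/dt = 2.0000

v = 2.0000, ω = 0.0000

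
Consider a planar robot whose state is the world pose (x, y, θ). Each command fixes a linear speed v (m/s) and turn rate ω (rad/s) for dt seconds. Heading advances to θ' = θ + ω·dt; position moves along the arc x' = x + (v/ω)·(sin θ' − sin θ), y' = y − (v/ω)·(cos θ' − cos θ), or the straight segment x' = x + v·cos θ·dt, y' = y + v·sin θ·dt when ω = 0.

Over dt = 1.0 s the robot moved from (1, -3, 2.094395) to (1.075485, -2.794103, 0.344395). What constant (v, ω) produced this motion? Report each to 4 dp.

v = 0.2500, ω = -1.7500

Δθ = 0.344395 − 2.094395 = -1.750000
ω = Δθ/dt = -1.750000/1.0 = -1.7500
R = −Δy/(cos θ' − cos θ) = -0.1429
v = R·ω = -0.1429·-1.7500 = 0.2500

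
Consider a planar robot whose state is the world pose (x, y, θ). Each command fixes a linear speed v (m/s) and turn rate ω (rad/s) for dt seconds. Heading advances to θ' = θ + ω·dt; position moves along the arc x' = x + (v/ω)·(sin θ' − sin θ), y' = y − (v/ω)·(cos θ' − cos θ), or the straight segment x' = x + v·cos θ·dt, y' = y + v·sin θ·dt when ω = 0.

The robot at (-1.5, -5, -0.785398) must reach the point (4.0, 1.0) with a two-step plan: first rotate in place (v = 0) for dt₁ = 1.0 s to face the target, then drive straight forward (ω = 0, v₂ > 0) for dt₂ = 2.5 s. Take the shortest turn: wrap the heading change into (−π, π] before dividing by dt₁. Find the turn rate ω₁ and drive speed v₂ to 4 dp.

heading to target = atan2(1−-5, 4−-1.5) = 0.8288
Δθ = wrap(0.8288 − -0.7854) = 1.6142; ω₁ = Δθ/dt₁ = 1.6142
distance = √((4−-1.5)² + (1−-5)²) = 8.1394; v₂ = distance/dt₂ = 3.2558

ω₁ = 1.6142, v₂ = 3.2558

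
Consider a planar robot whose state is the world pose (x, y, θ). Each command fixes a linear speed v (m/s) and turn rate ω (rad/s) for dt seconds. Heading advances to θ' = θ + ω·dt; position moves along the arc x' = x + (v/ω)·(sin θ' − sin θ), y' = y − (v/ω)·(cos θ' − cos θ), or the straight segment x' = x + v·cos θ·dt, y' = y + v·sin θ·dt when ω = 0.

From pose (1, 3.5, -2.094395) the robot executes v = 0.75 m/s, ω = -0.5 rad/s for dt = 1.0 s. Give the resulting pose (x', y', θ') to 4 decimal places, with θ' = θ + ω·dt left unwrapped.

θ' = -2.0944 + -0.5·1.0 = -2.5944
R = v/ω = 0.75/-0.5 = -1.5000
x' = 1 + -1.5000·(sin -2.5944 − sin -2.0944) = 0.4814
y' = 3.5 − -1.5000·(cos -2.5944 − cos -2.0944) = 2.9690

(0.4814, 2.9690, -2.5944)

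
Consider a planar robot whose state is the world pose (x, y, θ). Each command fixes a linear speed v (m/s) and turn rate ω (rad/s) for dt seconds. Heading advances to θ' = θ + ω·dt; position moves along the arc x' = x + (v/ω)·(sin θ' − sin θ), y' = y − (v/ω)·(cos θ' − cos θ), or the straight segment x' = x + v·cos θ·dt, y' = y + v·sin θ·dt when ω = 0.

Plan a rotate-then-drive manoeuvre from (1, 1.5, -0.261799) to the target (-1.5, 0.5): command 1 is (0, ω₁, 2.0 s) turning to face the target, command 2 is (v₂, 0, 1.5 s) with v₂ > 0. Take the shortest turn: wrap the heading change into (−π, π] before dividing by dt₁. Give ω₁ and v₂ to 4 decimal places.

heading to target = atan2(0.5−1.5, -1.5−1) = -2.7611
Δθ = wrap(-2.7611 − -0.2618) = -2.4993; ω₁ = Δθ/dt₁ = -1.2496
distance = √((-1.5−1)² + (0.5−1.5)²) = 2.6926; v₂ = distance/dt₂ = 1.7951

ω₁ = -1.2496, v₂ = 1.7951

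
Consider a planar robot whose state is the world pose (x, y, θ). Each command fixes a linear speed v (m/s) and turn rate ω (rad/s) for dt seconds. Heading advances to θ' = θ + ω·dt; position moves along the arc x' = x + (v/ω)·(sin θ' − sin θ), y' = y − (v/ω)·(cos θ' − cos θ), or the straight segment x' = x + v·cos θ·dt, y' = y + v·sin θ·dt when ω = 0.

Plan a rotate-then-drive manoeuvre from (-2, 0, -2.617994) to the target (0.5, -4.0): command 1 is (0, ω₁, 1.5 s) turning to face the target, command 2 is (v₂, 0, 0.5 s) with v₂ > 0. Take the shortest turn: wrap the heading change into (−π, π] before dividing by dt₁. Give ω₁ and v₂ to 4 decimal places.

ω₁ = 1.0705, v₂ = 9.4340

heading to target = atan2(-4−0, 0.5−-2) = -1.0122
Δθ = wrap(-1.0122 − -2.6180) = 1.6058; ω₁ = Δθ/dt₁ = 1.0705
distance = √((0.5−-2)² + (-4−0)²) = 4.7170; v₂ = distance/dt₂ = 9.4340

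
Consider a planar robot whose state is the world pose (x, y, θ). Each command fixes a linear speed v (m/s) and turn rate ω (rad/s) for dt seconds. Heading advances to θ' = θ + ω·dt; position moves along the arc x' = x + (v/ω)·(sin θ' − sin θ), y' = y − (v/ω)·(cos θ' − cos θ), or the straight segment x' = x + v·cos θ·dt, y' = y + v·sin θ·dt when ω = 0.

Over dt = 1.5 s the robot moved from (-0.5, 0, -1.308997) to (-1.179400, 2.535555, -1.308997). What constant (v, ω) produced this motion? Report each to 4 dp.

v = -1.7500, ω = 0.0000

Δθ = -1.308997 − -1.308997 = 0.000000
ω = Δθ/dt = 0.000000/1.5 = 0.0000
ω = 0 → v = (Δx·cos θ + Δy·sin θ)/dt = -1.7500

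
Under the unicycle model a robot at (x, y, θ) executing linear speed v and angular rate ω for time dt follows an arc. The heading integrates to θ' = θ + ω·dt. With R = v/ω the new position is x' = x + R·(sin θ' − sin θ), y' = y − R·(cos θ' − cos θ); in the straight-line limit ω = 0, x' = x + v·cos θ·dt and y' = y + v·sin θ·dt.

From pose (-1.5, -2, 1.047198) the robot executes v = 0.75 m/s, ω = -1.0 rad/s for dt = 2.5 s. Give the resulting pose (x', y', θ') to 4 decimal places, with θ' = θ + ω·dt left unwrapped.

θ' = 1.0472 + -1.0·2.5 = -1.4528
R = v/ω = 0.75/-1.0 = -0.7500
x' = -1.5 + -0.7500·(sin -1.4528 − sin 1.0472) = -0.1057
y' = -2 − -0.7500·(cos -1.4528 − cos 1.0472) = -2.2867

(-0.1057, -2.2867, -1.4528)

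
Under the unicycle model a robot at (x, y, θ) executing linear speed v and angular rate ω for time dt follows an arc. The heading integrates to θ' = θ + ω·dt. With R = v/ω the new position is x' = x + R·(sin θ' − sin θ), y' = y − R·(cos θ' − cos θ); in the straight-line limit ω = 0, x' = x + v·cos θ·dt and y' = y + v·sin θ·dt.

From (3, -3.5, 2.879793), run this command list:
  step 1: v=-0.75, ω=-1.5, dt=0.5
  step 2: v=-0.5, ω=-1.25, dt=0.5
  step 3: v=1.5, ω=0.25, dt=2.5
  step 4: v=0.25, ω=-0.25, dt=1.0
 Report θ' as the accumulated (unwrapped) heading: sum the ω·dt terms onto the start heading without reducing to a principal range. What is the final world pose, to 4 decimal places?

step 1: θ'=2.1298 (R=0.5000) → pose (3.2945, -3.7178, 2.1298)
step 2: θ'=1.5048 (R=0.4000) → pose (3.3545, -3.9563, 1.5048)
step 3: θ'=2.1298 (R=6.0000) → pose (2.4543, -0.3786, 2.1298)
step 4: θ'=1.8798 (R=-1.0000) → pose (2.3494, -0.1523, 1.8798)

(2.3494, -0.1523, 1.8798)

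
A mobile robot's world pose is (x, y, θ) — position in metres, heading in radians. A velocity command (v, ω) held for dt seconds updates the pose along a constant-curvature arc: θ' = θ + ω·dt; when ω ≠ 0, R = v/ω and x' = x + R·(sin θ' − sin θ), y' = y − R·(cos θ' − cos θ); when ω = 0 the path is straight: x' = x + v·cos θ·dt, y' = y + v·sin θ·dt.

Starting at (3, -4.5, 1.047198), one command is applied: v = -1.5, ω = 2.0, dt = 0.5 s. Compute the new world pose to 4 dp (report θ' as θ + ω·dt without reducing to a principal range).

θ' = 1.0472 + 2.0·0.5 = 2.0472
R = v/ω = -1.5/2.0 = -0.7500
x' = 3 + -0.7500·(sin 2.0472 − sin 1.0472) = 2.9830
y' = -4.5 − -0.7500·(cos 2.0472 − cos 1.0472) = -5.2189

(2.9830, -5.2189, 2.0472)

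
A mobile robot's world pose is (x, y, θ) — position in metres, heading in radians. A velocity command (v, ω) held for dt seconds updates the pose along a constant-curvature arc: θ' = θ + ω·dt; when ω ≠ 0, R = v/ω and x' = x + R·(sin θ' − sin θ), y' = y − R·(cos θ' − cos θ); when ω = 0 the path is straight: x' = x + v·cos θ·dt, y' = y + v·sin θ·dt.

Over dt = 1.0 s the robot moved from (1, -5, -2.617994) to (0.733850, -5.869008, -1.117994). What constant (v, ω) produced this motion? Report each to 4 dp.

v = 1.0000, ω = 1.5000

Δθ = -1.117994 − -2.617994 = 1.500000
ω = Δθ/dt = 1.500000/1.0 = 1.5000
R = −Δy/(cos θ' − cos θ) = 0.6667
v = R·ω = 0.6667·1.5000 = 1.0000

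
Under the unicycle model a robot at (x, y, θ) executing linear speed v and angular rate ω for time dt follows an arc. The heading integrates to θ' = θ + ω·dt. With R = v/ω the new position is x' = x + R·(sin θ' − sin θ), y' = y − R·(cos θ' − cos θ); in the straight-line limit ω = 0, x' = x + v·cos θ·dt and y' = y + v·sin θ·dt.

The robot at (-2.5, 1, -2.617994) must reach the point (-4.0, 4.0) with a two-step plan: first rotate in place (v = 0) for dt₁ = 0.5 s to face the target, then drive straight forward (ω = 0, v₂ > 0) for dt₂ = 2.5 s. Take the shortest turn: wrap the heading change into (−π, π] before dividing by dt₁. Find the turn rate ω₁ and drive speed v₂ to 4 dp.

ω₁ = -3.2615, v₂ = 1.3416

heading to target = atan2(4−1, -4−-2.5) = 2.0344
Δθ = wrap(2.0344 − -2.6180) = -1.6307; ω₁ = Δθ/dt₁ = -3.2615
distance = √((-4−-2.5)² + (4−1)²) = 3.3541; v₂ = distance/dt₂ = 1.3416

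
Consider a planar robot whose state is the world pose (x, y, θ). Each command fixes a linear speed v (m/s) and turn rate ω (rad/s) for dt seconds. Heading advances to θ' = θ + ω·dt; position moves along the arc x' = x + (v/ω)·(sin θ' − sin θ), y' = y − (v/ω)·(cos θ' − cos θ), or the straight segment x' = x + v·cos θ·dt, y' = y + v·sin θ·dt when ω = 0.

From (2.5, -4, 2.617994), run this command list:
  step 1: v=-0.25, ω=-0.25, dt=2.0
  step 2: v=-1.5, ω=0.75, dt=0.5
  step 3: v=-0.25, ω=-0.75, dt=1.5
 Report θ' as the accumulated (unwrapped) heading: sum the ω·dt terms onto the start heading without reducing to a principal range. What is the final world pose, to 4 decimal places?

(3.4790, -5.2318, 1.3680)

step 1: θ'=2.1180 (R=1.0000) → pose (2.8540, -4.3457, 2.1180)
step 2: θ'=2.4930 (R=-2.0000) → pose (3.3538, -4.8990, 2.4930)
step 3: θ'=1.3680 (R=0.3333) → pose (3.4790, -5.2318, 1.3680)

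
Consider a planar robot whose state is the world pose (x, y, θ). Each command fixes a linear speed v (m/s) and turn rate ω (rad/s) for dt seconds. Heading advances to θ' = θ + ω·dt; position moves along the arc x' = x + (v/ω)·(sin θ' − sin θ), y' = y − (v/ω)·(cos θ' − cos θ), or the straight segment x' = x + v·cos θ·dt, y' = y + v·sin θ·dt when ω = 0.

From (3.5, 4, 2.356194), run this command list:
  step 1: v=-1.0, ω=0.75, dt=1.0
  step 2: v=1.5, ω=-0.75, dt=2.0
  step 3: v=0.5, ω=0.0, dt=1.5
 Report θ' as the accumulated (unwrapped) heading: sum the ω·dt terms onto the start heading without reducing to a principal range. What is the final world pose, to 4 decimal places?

step 1: θ'=3.1062 (R=-1.3333) → pose (4.3956, 3.6103, 3.1062)
step 2: θ'=1.6062 (R=-2.0000) → pose (2.4677, 5.5383, 1.6062)
step 3: θ'=1.6062 (straight) → pose (2.4411, 6.2878, 1.6062)

(2.4411, 6.2878, 1.6062)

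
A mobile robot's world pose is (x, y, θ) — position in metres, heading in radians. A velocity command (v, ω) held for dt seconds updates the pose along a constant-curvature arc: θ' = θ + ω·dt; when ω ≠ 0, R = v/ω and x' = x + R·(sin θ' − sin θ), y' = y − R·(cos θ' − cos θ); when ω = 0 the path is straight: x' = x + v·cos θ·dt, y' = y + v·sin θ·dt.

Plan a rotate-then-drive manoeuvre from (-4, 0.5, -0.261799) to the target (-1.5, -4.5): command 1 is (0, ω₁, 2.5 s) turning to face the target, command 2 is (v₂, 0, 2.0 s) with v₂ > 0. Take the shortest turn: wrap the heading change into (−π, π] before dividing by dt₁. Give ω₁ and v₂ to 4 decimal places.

ω₁ = -0.3381, v₂ = 2.7951

heading to target = atan2(-4.5−0.5, -1.5−-4) = -1.1071
Δθ = wrap(-1.1071 − -0.2618) = -0.8453; ω₁ = Δθ/dt₁ = -0.3381
distance = √((-1.5−-4)² + (-4.5−0.5)²) = 5.5902; v₂ = distance/dt₂ = 2.7951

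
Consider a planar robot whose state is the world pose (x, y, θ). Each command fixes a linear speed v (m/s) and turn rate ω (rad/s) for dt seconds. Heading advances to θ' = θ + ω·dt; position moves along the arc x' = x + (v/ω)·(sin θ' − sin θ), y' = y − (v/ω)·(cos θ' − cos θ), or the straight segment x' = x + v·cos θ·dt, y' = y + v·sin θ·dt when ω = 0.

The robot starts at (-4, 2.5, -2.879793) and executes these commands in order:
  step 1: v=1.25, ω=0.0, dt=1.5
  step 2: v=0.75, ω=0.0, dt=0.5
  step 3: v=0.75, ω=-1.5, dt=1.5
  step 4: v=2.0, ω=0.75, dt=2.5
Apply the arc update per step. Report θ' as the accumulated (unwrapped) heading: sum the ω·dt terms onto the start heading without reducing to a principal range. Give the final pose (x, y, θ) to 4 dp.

(-8.8963, 6.3339, -3.2548)

step 1: θ'=-2.8798 (straight) → pose (-5.8111, 2.0147, -2.8798)
step 2: θ'=-2.8798 (straight) → pose (-6.1733, 1.9177, -2.8798)
step 3: θ'=-5.1298 (R=-0.5000) → pose (-6.7598, 2.6033, -5.1298)
step 4: θ'=-3.2548 (R=2.6667) → pose (-8.8963, 6.3339, -3.2548)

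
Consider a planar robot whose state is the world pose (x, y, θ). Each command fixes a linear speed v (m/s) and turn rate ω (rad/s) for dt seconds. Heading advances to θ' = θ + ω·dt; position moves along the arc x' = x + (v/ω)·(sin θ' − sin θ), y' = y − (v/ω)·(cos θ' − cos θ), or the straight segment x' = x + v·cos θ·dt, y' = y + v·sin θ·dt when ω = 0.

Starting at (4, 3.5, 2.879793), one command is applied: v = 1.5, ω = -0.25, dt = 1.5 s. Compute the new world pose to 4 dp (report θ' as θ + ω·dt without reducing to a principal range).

θ' = 2.8798 + -0.25·1.5 = 2.5048
R = v/ω = 1.5/-0.25 = -6.0000
x' = 4 + -6.0000·(sin 2.5048 − sin 2.8798) = 1.9852
y' = 3.5 − -6.0000·(cos 2.5048 − cos 2.8798) = 4.4715

(1.9852, 4.4715, 2.5048)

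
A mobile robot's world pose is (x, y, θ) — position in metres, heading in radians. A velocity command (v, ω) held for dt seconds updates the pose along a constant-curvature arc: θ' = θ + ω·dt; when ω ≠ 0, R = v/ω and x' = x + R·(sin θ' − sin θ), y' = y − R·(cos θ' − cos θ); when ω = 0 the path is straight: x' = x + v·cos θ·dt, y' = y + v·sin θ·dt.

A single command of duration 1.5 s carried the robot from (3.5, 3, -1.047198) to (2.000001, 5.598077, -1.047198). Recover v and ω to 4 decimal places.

v = -2.0000, ω = 0.0000

Δθ = -1.047198 − -1.047198 = 0.000000
ω = Δθ/dt = 0.000000/1.5 = 0.0000
ω = 0 → v = (Δx·cos θ + Δy·sin θ)/dt = -2.0000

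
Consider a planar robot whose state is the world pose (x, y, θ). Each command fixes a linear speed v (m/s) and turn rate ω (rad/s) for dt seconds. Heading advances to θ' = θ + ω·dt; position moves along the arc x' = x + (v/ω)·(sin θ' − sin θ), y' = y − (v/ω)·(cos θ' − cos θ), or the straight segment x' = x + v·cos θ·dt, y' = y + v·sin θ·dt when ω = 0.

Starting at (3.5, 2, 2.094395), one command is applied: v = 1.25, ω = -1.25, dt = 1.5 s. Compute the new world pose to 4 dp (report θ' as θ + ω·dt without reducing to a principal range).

θ' = 2.0944 + -1.25·1.5 = 0.2194
R = v/ω = 1.25/-1.25 = -1.0000
x' = 3.5 + -1.0000·(sin 0.2194 − sin 2.0944) = 4.1484
y' = 2 − -1.0000·(cos 0.2194 − cos 2.0944) = 3.4760

(4.1484, 3.4760, 0.2194)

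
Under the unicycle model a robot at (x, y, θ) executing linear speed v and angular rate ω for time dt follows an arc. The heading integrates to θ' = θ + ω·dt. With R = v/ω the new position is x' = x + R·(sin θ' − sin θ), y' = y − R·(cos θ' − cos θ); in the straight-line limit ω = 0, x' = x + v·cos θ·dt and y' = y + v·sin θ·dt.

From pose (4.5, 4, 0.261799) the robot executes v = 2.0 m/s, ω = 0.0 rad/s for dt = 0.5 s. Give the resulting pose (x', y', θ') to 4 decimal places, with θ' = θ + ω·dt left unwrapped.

θ' = 0.2618 + 0.0·0.5 = 0.2618
ω = 0 → straight: x' = 4.5 + 2.0·cos(0.2618)·0.5 = 5.4659
y' = 4 + 2.0·sin(0.2618)·0.5 = 4.2588

(5.4659, 4.2588, 0.2618)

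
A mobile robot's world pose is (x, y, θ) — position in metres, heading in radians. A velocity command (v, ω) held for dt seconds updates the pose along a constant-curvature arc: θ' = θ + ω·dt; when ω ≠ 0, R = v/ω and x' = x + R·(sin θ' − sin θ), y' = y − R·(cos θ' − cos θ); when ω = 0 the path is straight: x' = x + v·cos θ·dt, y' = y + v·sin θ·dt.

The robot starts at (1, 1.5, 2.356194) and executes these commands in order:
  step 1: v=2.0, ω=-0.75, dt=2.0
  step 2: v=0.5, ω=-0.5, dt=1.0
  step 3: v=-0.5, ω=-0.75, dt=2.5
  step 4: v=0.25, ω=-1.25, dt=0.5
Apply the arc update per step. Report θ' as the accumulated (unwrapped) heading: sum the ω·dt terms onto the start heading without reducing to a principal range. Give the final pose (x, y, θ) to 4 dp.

(0.3481, 5.8864, -2.1438)

step 1: θ'=0.8562 (R=-2.6667) → pose (0.8713, 5.1331, 0.8562)
step 2: θ'=0.3562 (R=-1.0000) → pose (1.2780, 5.4150, 0.3562)
step 3: θ'=-1.5188 (R=0.6667) → pose (0.3797, 6.0052, -1.5188)
step 4: θ'=-2.1438 (R=-0.2000) → pose (0.3481, 5.8864, -2.1438)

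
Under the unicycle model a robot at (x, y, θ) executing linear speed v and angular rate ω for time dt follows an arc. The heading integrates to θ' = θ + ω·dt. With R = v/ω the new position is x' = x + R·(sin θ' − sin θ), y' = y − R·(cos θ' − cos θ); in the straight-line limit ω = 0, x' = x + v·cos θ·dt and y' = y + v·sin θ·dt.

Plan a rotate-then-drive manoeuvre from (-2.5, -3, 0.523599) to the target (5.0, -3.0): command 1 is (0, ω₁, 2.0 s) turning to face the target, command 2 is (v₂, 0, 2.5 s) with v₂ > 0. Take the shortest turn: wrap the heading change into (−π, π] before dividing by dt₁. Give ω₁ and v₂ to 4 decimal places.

ω₁ = -0.2618, v₂ = 3.0000

heading to target = atan2(-3−-3, 5−-2.5) = 0.0000
Δθ = wrap(0.0000 − 0.5236) = -0.5236; ω₁ = Δθ/dt₁ = -0.2618
distance = √((5−-2.5)² + (-3−-3)²) = 7.5000; v₂ = distance/dt₂ = 3.0000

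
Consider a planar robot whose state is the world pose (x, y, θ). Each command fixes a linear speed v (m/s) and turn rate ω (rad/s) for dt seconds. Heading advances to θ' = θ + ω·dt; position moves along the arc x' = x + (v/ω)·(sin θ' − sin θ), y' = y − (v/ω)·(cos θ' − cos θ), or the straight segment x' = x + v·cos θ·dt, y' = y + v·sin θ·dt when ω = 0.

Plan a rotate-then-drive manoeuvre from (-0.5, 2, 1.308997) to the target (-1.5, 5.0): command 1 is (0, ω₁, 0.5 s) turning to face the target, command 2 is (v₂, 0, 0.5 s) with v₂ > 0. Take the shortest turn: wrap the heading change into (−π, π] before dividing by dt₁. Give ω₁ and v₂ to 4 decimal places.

ω₁ = 1.1671, v₂ = 6.3246

heading to target = atan2(5−2, -1.5−-0.5) = 1.8925
Δθ = wrap(1.8925 − 1.3090) = 0.5835; ω₁ = Δθ/dt₁ = 1.1671
distance = √((-1.5−-0.5)² + (5−2)²) = 3.1623; v₂ = distance/dt₂ = 6.3246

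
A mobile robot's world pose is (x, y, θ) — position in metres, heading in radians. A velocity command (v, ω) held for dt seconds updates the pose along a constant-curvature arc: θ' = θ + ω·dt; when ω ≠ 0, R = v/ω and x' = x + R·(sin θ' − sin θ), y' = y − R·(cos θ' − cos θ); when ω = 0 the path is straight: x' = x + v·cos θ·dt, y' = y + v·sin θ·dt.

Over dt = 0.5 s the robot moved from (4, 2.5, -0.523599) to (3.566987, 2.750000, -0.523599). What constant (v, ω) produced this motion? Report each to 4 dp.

Δθ = -0.523599 − -0.523599 = 0.000000
ω = Δθ/dt = 0.000000/0.5 = 0.0000
ω = 0 → v = (Δx·cos θ + Δy·sin θ)/dt = -1.0000

v = -1.0000, ω = 0.0000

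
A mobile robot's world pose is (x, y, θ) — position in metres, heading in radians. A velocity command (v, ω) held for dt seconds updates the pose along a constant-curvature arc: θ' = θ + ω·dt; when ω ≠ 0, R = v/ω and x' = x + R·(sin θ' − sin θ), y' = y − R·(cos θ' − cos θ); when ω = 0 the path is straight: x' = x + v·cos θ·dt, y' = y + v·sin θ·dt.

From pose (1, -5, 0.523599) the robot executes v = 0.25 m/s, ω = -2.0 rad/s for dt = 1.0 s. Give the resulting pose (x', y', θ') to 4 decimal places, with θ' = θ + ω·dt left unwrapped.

(1.1869, -5.0965, -1.4764)

θ' = 0.5236 + -2.0·1.0 = -1.4764
R = v/ω = 0.25/-2.0 = -0.1250
x' = 1 + -0.1250·(sin -1.4764 − sin 0.5236) = 1.1869
y' = -5 − -0.1250·(cos -1.4764 − cos 0.5236) = -5.0965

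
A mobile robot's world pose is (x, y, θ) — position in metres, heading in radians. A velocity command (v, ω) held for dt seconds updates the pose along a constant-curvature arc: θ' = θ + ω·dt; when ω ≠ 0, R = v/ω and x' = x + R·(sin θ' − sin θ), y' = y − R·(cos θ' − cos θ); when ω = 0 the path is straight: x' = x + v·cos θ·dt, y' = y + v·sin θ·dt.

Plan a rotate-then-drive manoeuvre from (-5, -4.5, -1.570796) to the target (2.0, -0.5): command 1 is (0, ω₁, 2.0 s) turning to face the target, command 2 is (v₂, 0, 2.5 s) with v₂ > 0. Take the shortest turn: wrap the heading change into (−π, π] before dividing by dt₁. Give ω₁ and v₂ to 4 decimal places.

ω₁ = 1.0450, v₂ = 3.2249

heading to target = atan2(-0.5−-4.5, 2−-5) = 0.5191
Δθ = wrap(0.5191 − -1.5708) = 2.0899; ω₁ = Δθ/dt₁ = 1.0450
distance = √((2−-5)² + (-0.5−-4.5)²) = 8.0623; v₂ = distance/dt₂ = 3.2249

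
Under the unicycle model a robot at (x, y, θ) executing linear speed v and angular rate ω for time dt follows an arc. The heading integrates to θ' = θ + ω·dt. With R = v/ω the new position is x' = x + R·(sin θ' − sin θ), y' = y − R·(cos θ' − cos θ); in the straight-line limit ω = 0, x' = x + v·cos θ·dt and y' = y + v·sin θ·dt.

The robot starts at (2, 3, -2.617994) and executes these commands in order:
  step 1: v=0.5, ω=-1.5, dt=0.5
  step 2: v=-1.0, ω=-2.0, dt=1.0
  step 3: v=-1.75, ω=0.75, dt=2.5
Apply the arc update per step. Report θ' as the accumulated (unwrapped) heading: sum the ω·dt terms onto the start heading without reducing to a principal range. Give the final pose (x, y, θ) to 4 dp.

(3.0890, -1.4414, -3.4930)

step 1: θ'=-3.3680 (R=-0.3333) → pose (1.7585, 2.9638, -3.3680)
step 2: θ'=-5.3680 (R=0.5000) → pose (2.0426, 2.1718, -5.3680)
step 3: θ'=-3.4930 (R=-2.3333) → pose (3.0890, -1.4414, -3.4930)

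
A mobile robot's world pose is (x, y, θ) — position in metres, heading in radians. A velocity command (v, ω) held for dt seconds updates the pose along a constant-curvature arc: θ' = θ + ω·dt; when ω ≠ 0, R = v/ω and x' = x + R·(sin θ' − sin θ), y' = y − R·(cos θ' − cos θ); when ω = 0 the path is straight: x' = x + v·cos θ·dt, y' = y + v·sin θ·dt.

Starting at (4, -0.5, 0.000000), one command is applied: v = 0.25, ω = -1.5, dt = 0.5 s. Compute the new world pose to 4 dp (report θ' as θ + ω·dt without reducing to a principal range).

(4.1136, -0.5447, -0.7500)

θ' = 0.0000 + -1.5·0.5 = -0.7500
R = v/ω = 0.25/-1.5 = -0.1667
x' = 4 + -0.1667·(sin -0.7500 − sin 0.0000) = 4.1136
y' = -0.5 − -0.1667·(cos -0.7500 − cos 0.0000) = -0.5447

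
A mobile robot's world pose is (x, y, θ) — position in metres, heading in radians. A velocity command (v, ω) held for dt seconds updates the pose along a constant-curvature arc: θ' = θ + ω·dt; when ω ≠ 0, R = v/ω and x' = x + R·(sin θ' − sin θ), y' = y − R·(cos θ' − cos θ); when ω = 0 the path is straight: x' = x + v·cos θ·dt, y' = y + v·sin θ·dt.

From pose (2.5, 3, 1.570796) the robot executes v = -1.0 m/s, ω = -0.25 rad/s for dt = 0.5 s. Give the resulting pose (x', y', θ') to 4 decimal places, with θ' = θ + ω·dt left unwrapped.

θ' = 1.5708 + -0.25·0.5 = 1.4458
R = v/ω = -1.0/-0.25 = 4.0000
x' = 2.5 + 4.0000·(sin 1.4458 − sin 1.5708) = 2.4688
y' = 3 − 4.0000·(cos 1.4458 − cos 1.5708) = 2.5013

(2.4688, 2.5013, 1.4458)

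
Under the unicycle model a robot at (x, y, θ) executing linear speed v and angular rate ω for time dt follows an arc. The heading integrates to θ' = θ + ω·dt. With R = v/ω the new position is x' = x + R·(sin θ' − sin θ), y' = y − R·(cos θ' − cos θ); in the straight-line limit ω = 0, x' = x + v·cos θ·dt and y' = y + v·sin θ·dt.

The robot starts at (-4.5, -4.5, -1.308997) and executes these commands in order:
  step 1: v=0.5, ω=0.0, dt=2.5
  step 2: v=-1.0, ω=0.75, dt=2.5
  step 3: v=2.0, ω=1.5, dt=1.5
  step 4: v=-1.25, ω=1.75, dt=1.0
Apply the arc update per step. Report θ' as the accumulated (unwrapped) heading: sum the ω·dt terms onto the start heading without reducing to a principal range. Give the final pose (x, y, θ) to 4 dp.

step 1: θ'=-1.3090 (straight) → pose (-4.1765, -5.7074, -1.3090)
step 2: θ'=0.5660 (R=-1.3333) → pose (-6.1794, -4.9271, 0.5660)
step 3: θ'=2.8160 (R=1.3333) → pose (-6.4679, -2.5384, 2.8160)
step 4: θ'=4.5660 (R=-0.7143) → pose (-5.5328, -1.9658, 4.5660)

(-5.5328, -1.9658, 4.5660)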